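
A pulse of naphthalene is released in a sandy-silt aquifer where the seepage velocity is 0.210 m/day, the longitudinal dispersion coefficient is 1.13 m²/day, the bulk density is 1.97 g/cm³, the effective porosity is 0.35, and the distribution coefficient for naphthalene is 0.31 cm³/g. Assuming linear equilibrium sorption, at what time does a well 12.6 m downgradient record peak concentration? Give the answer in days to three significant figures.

Retardation factor R = 1 + ρ_b·K_d/n = 1 + 1.97 × 0.31/0.35 = 2.745.
Sorption retards both mechanisms: v_R = v/R = 0.07650 m/day, D_R = D/R = 0.4117 m²/day.
Peak time from v_R²t² + 2D_R t − x² = 0: t = (√(D_R² + v_R²x²) − D_R)/v_R².
√(D_R² + v_R²x²) = √(0.4117² + 0.07650² × 12.6²) = 1.048; v_R² = 0.005852.
t = (1.048 − 0.4117)/0.005852 = 109 days.

109 days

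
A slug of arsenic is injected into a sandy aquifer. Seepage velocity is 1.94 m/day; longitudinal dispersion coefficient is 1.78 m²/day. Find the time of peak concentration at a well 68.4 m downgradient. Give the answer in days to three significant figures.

For the 1D instantaneous-source solution, setting ∂C/∂t = 0 at fixed x gives v²t² + 2Dt − x² = 0, so t = (√(D² + v²x²) − D)/v².
√(D² + v²x²) = √(1.78² + 1.94² × 68.4²) = 132.7; v² = 3.7636.
t = (132.7 − 1.78)/3.7636 = 34.8 days (vs. the pure-advection estimate x/v = 35.3 d).

34.8 days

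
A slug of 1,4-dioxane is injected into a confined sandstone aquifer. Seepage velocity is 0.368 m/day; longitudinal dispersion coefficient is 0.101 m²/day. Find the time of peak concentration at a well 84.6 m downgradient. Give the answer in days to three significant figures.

229 days

For the 1D instantaneous-source solution, setting ∂C/∂t = 0 at fixed x gives v²t² + 2Dt − x² = 0, so t = (√(D² + v²x²) − D)/v².
√(D² + v²x²) = √(0.101² + 0.368² × 84.6²) = 31.13; v² = 0.135424.
t = (31.13 − 0.101)/0.135424 = 229 days (vs. the pure-advection estimate x/v = 230 d).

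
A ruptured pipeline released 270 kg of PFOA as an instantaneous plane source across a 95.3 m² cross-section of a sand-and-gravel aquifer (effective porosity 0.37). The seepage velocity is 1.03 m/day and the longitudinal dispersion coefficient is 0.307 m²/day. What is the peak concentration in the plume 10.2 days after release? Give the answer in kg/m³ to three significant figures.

1.22 kg/m³

The peak of an instantaneous 1D plume sits at x = vt; there the Gaussian factor is 1 and C_max = M/(n_e·A·√(4πDt)), where n_e·A is the pore area the mass is dissolved in.
√(4πDt) = √(4π × 0.307 × 10.2) = 6.273 m, so C_max = 270/(0.37 × 95.3 × 6.273) = 1.22 kg/m³.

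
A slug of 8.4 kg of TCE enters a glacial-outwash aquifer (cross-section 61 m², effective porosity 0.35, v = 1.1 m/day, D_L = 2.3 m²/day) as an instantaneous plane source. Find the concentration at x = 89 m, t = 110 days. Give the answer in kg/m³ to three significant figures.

0.00254 kg/m³

For an instantaneous plane source, C(x,t) = M/(n_e·A·√(4πDt)) · exp(−(x−vt)²/(4Dt)), with n_e·A the pore (flow) area.
Plume center vt = 1.1 × 110 = 121 m, so the well at 89 m is 32 m upgradient of the peak.
√(4πDt) = 56.39 m, giving peak height M/(n_e·A·√(4πDt)) = 8.4/(0.35 × 61 × 56.39) = 0.006977 kg/m³.
(x−vt)²/(4Dt) = (-32)²/(4 × 2.3 × 110) = 1.012; exp(−1.012) = 0.3635.
C = 0.006977 × 0.3635 = 0.00254 kg/m³.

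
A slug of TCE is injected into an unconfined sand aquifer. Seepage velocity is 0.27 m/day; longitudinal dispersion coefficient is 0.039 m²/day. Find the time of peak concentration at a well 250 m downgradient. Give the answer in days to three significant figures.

For the 1D instantaneous-source solution, setting ∂C/∂t = 0 at fixed x gives v²t² + 2Dt − x² = 0, so t = (√(D² + v²x²) − D)/v².
√(D² + v²x²) = √(0.039² + 0.27² × 250²) = 67.50; v² = 0.0729.
t = (67.50 − 0.039)/0.0729 = 925 days (vs. the pure-advection estimate x/v = 926 d).

925 days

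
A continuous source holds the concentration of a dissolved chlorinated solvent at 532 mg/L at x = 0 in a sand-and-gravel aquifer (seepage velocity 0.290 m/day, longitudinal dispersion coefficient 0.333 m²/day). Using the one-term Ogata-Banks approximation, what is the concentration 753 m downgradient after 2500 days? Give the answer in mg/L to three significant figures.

For a continuous step input, C/C₀ ≈ ½·erfc((x−vt)/(2√(Dt))).
vt = 0.290 × 2500 = 725 m and 2√(Dt) = 2√(0.333 × 2500) = 57.71 m.
Argument (x−vt)/(2√(Dt)) = (753 − 725)/57.71 = 0.4852; ½·erfc(0.4852) = 0.2463.
C = 532 × 0.2463 = 131 mg/L.

131 mg/L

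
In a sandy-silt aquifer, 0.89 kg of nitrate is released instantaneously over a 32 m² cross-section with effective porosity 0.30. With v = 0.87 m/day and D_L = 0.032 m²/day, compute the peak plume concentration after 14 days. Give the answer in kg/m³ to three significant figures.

0.0391 kg/m³

The peak of an instantaneous 1D plume sits at x = vt; there the Gaussian factor is 1 and C_max = M/(n_e·A·√(4πDt)), where n_e·A is the pore area the mass is dissolved in.
√(4πDt) = √(4π × 0.032 × 14) = 2.373 m, so C_max = 0.89/(0.30 × 32 × 2.373) = 0.0391 kg/m³.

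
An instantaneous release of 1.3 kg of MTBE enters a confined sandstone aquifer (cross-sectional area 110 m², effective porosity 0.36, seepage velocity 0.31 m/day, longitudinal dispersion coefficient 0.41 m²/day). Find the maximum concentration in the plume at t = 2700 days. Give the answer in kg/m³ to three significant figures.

The peak of an instantaneous 1D plume sits at x = vt; there the Gaussian factor is 1 and C_max = M/(n_e·A·√(4πDt)), where n_e·A is the pore area the mass is dissolved in.
√(4πDt) = √(4π × 0.41 × 2700) = 117.9 m, so C_max = 1.3/(0.36 × 110 × 117.9) = 0.000278 kg/m³.

0.000278 kg/m³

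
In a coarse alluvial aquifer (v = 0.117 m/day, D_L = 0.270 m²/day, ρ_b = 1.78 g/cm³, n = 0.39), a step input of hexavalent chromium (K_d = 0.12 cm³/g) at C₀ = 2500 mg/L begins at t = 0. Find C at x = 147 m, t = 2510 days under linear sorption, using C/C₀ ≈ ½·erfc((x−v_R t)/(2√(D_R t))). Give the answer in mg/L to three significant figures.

2310 mg/L

Retardation factor R = 1 + ρ_b·K_d/n = 1 + 1.78 × 0.12/0.39 = 1.548.
Sorption retards both mechanisms: v_R = v/R = 0.07558 m/day, D_R = D/R = 0.1744 m²/day.
v_R·t = 0.07558 × 2510 = 189.7058 m; 2√(D_R t) = 41.84 m; argument = (147 − 189.7058)/41.84 = -1.021.
C = C₀ × ½·erfc(-1.021) = 2500 × 0.9256 = 2310 mg/L.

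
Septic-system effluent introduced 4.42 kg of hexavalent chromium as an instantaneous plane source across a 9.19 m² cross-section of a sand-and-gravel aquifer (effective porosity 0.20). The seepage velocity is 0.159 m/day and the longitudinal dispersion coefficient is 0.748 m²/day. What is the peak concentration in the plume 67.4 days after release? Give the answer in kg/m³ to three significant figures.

The peak of an instantaneous 1D plume sits at x = vt; there the Gaussian factor is 1 and C_max = M/(n_e·A·√(4πDt)), where n_e·A is the pore area the mass is dissolved in.
√(4πDt) = √(4π × 0.748 × 67.4) = 25.17 m, so C_max = 4.42/(0.20 × 9.19 × 25.17) = 0.0955 kg/m³.

0.0955 kg/m³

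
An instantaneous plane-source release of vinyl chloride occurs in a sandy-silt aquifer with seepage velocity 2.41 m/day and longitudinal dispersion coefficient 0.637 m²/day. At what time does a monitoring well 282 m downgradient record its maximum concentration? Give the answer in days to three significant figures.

For the 1D instantaneous-source solution, setting ∂C/∂t = 0 at fixed x gives v²t² + 2Dt − x² = 0, so t = (√(D² + v²x²) − D)/v².
√(D² + v²x²) = √(0.637² + 2.41² × 282²) = 679.6; v² = 5.8081.
t = (679.6 − 0.637)/5.8081 = 117 days (vs. the pure-advection estimate x/v = 117 d).

117 days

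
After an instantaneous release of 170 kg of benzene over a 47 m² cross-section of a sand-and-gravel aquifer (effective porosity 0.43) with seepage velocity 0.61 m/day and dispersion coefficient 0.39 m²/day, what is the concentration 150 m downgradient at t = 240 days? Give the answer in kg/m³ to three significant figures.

0.237 kg/m³

For an instantaneous plane source, C(x,t) = M/(n_e·A·√(4πDt)) · exp(−(x−vt)²/(4Dt)), with n_e·A the pore (flow) area.
Plume center vt = 0.61 × 240 = 146.4 m, so the well at 150 m is 3.6 m downgradient of the peak.
√(4πDt) = 34.30 m, giving peak height M/(n_e·A·√(4πDt)) = 170/(0.43 × 47 × 34.30) = 0.2452 kg/m³.
(x−vt)²/(4Dt) = (3.6)²/(4 × 0.39 × 240) = 0.03462; exp(−0.03462) = 0.9660.
C = 0.2452 × 0.9660 = 0.237 kg/m³.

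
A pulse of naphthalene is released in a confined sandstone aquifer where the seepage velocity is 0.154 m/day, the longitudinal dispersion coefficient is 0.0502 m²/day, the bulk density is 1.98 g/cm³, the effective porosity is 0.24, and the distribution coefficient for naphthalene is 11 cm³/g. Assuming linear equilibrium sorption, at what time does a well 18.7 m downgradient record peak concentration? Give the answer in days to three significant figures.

10900 days

Retardation factor R = 1 + ρ_b·K_d/n = 1 + 1.98 × 11/0.24 = 91.75.
Sorption retards both mechanisms: v_R = v/R = 0.001678 m/day, D_R = D/R = 0.0005471 m²/day.
Peak time from v_R²t² + 2D_R t − x² = 0: t = (√(D_R² + v_R²x²) − D_R)/v_R².
√(D_R² + v_R²x²) = √(0.0005471² + 0.001678² × 18.7²) = 0.03138; v_R² = 2.816e-06.
t = (0.03138 − 0.0005471)/2.816e-06 = 10900 days.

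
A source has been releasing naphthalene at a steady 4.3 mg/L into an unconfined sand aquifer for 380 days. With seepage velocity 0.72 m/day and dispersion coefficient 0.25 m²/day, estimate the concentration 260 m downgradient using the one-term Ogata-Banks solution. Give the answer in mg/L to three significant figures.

For a continuous step input, C/C₀ ≈ ½·erfc((x−vt)/(2√(Dt))).
vt = 0.72 × 380 = 273.6 m and 2√(Dt) = 2√(0.25 × 380) = 19.49 m.
Argument (x−vt)/(2√(Dt)) = (260 − 273.6)/19.49 = -0.6978; ½·erfc(-0.6978) = 0.8381.
C = 4.3 × 0.8381 = 3.60 mg/L.

3.60 mg/L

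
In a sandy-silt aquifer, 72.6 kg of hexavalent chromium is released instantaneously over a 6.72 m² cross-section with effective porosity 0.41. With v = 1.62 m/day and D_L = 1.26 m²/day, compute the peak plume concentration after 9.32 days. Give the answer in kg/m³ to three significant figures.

2.17 kg/m³

The peak of an instantaneous 1D plume sits at x = vt; there the Gaussian factor is 1 and C_max = M/(n_e·A·√(4πDt)), where n_e·A is the pore area the mass is dissolved in.
√(4πDt) = √(4π × 1.26 × 9.32) = 12.15 m, so C_max = 72.6/(0.41 × 6.72 × 12.15) = 2.17 kg/m³.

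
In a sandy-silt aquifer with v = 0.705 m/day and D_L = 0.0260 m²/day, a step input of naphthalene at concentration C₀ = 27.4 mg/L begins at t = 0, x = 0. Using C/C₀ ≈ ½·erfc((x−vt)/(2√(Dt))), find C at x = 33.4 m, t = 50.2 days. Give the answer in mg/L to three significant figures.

24.4 mg/L

For a continuous step input, C/C₀ ≈ ½·erfc((x−vt)/(2√(Dt))).
vt = 0.705 × 50.2 = 35.391 m and 2√(Dt) = 2√(0.0260 × 50.2) = 2.285 m.
Argument (x−vt)/(2√(Dt)) = (33.4 − 35.391)/2.285 = -0.8713; ½·erfc(-0.8713) = 0.8911.
C = 27.4 × 0.8911 = 24.4 mg/L.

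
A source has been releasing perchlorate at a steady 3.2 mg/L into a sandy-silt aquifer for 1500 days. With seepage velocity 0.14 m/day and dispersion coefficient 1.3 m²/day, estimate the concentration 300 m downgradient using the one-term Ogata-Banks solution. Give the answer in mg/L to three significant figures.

For a continuous step input, C/C₀ ≈ ½·erfc((x−vt)/(2√(Dt))).
vt = 0.14 × 1500 = 210 m and 2√(Dt) = 2√(1.3 × 1500) = 88.32 m.
Argument (x−vt)/(2√(Dt)) = (300 − 210)/88.32 = 1.019; ½·erfc(1.019) = 0.07478.
C = 3.2 × 0.07478 = 0.239 mg/L.

0.239 mg/L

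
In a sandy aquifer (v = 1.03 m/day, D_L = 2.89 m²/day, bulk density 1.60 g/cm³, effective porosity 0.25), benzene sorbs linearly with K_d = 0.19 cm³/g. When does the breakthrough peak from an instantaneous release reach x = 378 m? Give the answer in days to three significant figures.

Retardation factor R = 1 + ρ_b·K_d/n = 1 + 1.60 × 0.19/0.25 = 2.216.
Sorption retards both mechanisms: v_R = v/R = 0.4648 m/day, D_R = D/R = 1.304 m²/day.
Peak time from v_R²t² + 2D_R t − x² = 0: t = (√(D_R² + v_R²x²) − D_R)/v_R².
√(D_R² + v_R²x²) = √(1.304² + 0.4648² × 378²) = 175.7; v_R² = 0.2160.
t = (175.7 − 1.304)/0.2160 = 807 days.

807 days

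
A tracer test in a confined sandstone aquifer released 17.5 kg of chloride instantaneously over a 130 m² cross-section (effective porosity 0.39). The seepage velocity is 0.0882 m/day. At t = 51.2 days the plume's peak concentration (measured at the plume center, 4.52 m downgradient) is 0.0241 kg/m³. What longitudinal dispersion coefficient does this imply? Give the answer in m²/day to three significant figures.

0.319 m²/day

At the plume center C_max = M/(n_e·A·√(4πDt)), so D = M²/(4πt·(n_e·A·C_max)²).
n_e·A·C_max = 0.39 × 130 × 0.0241 = 1.222 kg/m.
D = 17.5²/(4π × 51.2 × 1.222²) = 0.319 m²/day.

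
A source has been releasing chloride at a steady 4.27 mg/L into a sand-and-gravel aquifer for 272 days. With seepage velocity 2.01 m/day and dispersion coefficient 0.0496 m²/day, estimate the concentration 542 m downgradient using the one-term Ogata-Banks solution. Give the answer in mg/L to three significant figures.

3.49 mg/L

For a continuous step input, C/C₀ ≈ ½·erfc((x−vt)/(2√(Dt))).
vt = 2.01 × 272 = 546.72 m and 2√(Dt) = 2√(0.0496 × 272) = 7.346 m.
Argument (x−vt)/(2√(Dt)) = (542 − 546.72)/7.346 = -0.6425; ½·erfc(-0.6425) = 0.8182.
C = 4.27 × 0.8182 = 3.49 mg/L.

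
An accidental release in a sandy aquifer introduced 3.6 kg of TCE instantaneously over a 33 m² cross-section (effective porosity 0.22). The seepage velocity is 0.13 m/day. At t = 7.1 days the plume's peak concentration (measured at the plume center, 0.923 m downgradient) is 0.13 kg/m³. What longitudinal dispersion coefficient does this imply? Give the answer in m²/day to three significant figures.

0.163 m²/day

At the plume center C_max = M/(n_e·A·√(4πDt)), so D = M²/(4πt·(n_e·A·C_max)²).
n_e·A·C_max = 0.22 × 33 × 0.13 = 0.9438 kg/m.
D = 3.6²/(4π × 7.1 × 0.9438²) = 0.163 m²/day.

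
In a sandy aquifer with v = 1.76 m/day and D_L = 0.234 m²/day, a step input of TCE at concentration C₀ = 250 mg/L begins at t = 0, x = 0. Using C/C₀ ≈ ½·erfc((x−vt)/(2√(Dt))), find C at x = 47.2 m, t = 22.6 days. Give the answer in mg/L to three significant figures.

2.81 mg/L

For a continuous step input, C/C₀ ≈ ½·erfc((x−vt)/(2√(Dt))).
vt = 1.76 × 22.6 = 39.776 m and 2√(Dt) = 2√(0.234 × 22.6) = 4.599 m.
Argument (x−vt)/(2√(Dt)) = (47.2 − 39.776)/4.599 = 1.614; ½·erfc(1.614) = 0.01123.
C = 250 × 0.01123 = 2.81 mg/L.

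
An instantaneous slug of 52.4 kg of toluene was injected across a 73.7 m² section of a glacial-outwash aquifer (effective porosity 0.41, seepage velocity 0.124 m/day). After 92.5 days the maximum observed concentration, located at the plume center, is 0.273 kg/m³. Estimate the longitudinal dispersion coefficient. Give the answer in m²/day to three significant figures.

At the plume center C_max = M/(n_e·A·√(4πDt)), so D = M²/(4πt·(n_e·A·C_max)²).
n_e·A·C_max = 0.41 × 73.7 × 0.273 = 8.249 kg/m.
D = 52.4²/(4π × 92.5 × 8.249²) = 0.0347 m²/day.

0.0347 m²/day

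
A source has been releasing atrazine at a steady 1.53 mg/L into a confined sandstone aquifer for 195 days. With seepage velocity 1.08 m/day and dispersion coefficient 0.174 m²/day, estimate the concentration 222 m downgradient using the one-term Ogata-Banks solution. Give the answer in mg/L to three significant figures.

0.127 mg/L

For a continuous step input, C/C₀ ≈ ½·erfc((x−vt)/(2√(Dt))).
vt = 1.08 × 195 = 210.6 m and 2√(Dt) = 2√(0.174 × 195) = 11.65 m.
Argument (x−vt)/(2√(Dt)) = (222 − 210.6)/11.65 = 0.9785; ½·erfc(0.9785) = 0.08321.
C = 1.53 × 0.08321 = 0.127 mg/L.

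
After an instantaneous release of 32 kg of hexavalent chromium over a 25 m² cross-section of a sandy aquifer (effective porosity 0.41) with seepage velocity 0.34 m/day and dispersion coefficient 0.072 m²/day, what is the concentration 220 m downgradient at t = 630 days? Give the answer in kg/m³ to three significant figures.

0.109 kg/m³

For an instantaneous plane source, C(x,t) = M/(n_e·A·√(4πDt)) · exp(−(x−vt)²/(4Dt)), with n_e·A the pore (flow) area.
Plume center vt = 0.34 × 630 = 214.2 m, so the well at 220 m is 5.8 m downgradient of the peak.
√(4πDt) = 23.87 m, giving peak height M/(n_e·A·√(4πDt)) = 32/(0.41 × 25 × 23.87) = 0.1308 kg/m³.
(x−vt)²/(4Dt) = (5.8)²/(4 × 0.072 × 630) = 0.1854; exp(−0.1854) = 0.8308.
C = 0.1308 × 0.8308 = 0.109 kg/m³.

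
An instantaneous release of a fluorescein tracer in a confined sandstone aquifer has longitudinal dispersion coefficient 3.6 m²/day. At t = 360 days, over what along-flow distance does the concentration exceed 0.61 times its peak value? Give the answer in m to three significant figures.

The plume is Gaussian with σ = √(2Dt) = √(2 × 3.6 × 360) = 50.91 m.
C/C_peak = exp(−Δx²/(2σ²)) = 0.61 ⇒ Δx = σ·√(−2 ln 0.61) = 50.91 × 0.9943 = 50.62 m.
Width = 2Δx = 101 m.

101 m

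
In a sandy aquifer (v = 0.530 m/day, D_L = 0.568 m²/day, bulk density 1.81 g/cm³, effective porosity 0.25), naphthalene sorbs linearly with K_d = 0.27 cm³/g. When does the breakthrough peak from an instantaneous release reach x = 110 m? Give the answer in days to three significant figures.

607 days

Retardation factor R = 1 + ρ_b·K_d/n = 1 + 1.81 × 0.27/0.25 = 2.955.
Sorption retards both mechanisms: v_R = v/R = 0.1794 m/day, D_R = D/R = 0.1922 m²/day.
Peak time from v_R²t² + 2D_R t − x² = 0: t = (√(D_R² + v_R²x²) − D_R)/v_R².
√(D_R² + v_R²x²) = √(0.1922² + 0.1794² × 110²) = 19.73; v_R² = 0.03218.
t = (19.73 − 0.1922)/0.03218 = 607 days.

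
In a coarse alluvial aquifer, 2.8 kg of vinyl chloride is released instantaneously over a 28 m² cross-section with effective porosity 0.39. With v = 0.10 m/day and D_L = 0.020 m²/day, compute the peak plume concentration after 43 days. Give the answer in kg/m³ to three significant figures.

0.0780 kg/m³

The peak of an instantaneous 1D plume sits at x = vt; there the Gaussian factor is 1 and C_max = M/(n_e·A·√(4πDt)), where n_e·A is the pore area the mass is dissolved in.
√(4πDt) = √(4π × 0.020 × 43) = 3.287 m, so C_max = 2.8/(0.39 × 28 × 3.287) = 0.0780 kg/m³.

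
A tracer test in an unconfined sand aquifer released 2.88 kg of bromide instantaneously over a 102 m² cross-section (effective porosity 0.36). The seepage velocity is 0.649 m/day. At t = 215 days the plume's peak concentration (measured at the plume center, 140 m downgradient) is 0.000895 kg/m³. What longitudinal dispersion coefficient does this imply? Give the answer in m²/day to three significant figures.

2.84 m²/day

At the plume center C_max = M/(n_e·A·√(4πDt)), so D = M²/(4πt·(n_e·A·C_max)²).
n_e·A·C_max = 0.36 × 102 × 0.000895 = 0.03286 kg/m.
D = 2.88²/(4π × 215 × 0.03286²) = 2.84 m²/day.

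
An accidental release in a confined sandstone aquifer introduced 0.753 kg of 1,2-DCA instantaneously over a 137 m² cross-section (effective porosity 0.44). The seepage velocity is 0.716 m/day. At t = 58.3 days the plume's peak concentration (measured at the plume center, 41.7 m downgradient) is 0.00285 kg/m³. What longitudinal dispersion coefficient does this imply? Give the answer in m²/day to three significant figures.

0.0262 m²/day

At the plume center C_max = M/(n_e·A·√(4πDt)), so D = M²/(4πt·(n_e·A·C_max)²).
n_e·A·C_max = 0.44 × 137 × 0.00285 = 0.1718 kg/m.
D = 0.753²/(4π × 58.3 × 0.1718²) = 0.0262 m²/day.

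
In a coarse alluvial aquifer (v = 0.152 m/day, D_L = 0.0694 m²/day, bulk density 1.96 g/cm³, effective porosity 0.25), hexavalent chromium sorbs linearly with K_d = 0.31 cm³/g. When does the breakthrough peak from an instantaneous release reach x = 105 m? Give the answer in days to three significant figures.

Retardation factor R = 1 + ρ_b·K_d/n = 1 + 1.96 × 0.31/0.25 = 3.430.
Sorption retards both mechanisms: v_R = v/R = 0.04431 m/day, D_R = D/R = 0.02023 m²/day.
Peak time from v_R²t² + 2D_R t − x² = 0: t = (√(D_R² + v_R²x²) − D_R)/v_R².
√(D_R² + v_R²x²) = √(0.02023² + 0.04431² × 105²) = 4.653; v_R² = 0.001963.
t = (4.653 − 0.02023)/0.001963 = 2360 days.

2360 days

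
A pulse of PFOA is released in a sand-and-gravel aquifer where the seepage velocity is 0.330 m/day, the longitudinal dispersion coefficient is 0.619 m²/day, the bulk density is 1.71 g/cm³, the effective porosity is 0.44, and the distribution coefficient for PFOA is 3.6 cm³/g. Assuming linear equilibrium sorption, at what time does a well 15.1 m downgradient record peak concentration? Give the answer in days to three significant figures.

Retardation factor R = 1 + ρ_b·K_d/n = 1 + 1.71 × 3.6/0.44 = 14.99.
Sorption retards both mechanisms: v_R = v/R = 0.02201 m/day, D_R = D/R = 0.04129 m²/day.
Peak time from v_R²t² + 2D_R t − x² = 0: t = (√(D_R² + v_R²x²) − D_R)/v_R².
√(D_R² + v_R²x²) = √(0.04129² + 0.02201² × 15.1²) = 0.3349; v_R² = 0.0004844.
t = (0.3349 − 0.04129)/0.0004844 = 606 days.

606 days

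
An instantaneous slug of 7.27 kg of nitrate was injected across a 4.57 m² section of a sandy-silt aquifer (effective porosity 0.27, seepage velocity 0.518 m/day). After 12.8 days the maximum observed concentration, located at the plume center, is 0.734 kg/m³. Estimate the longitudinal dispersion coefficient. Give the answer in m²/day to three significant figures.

0.401 m²/day

At the plume center C_max = M/(n_e·A·√(4πDt)), so D = M²/(4πt·(n_e·A·C_max)²).
n_e·A·C_max = 0.27 × 4.57 × 0.734 = 0.9057 kg/m.
D = 7.27²/(4π × 12.8 × 0.9057²) = 0.401 m²/day.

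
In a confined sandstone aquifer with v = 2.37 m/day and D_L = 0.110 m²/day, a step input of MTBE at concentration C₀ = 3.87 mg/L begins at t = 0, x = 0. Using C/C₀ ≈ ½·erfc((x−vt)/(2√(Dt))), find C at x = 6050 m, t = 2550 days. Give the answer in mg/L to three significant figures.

1.52 mg/L

For a continuous step input, C/C₀ ≈ ½·erfc((x−vt)/(2√(Dt))).
vt = 2.37 × 2550 = 6043.5 m and 2√(Dt) = 2√(0.110 × 2550) = 33.50 m.
Argument (x−vt)/(2√(Dt)) = (6050 − 6043.5)/33.50 = 0.1940; ½·erfc(0.1940) = 0.3919.
C = 3.87 × 0.3919 = 1.52 mg/L.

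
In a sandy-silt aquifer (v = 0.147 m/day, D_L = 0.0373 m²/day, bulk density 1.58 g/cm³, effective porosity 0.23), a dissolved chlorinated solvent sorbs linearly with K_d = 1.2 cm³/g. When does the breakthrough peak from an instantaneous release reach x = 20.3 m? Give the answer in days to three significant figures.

1260 days

Retardation factor R = 1 + ρ_b·K_d/n = 1 + 1.58 × 1.2/0.23 = 9.243.
Sorption retards both mechanisms: v_R = v/R = 0.01590 m/day, D_R = D/R = 0.004035 m²/day.
Peak time from v_R²t² + 2D_R t − x² = 0: t = (√(D_R² + v_R²x²) − D_R)/v_R².
√(D_R² + v_R²x²) = √(0.004035² + 0.01590² × 20.3²) = 0.3228; v_R² = 0.0002528.
t = (0.3228 − 0.004035)/0.0002528 = 1260 days.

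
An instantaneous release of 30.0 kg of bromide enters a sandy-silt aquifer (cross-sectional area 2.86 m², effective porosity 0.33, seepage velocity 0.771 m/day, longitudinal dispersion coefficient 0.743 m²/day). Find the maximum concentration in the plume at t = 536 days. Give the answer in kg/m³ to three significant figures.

The peak of an instantaneous 1D plume sits at x = vt; there the Gaussian factor is 1 and C_max = M/(n_e·A·√(4πDt)), where n_e·A is the pore area the mass is dissolved in.
√(4πDt) = √(4π × 0.743 × 536) = 70.74 m, so C_max = 30.0/(0.33 × 2.86 × 70.74) = 0.449 kg/m³.

0.449 kg/m³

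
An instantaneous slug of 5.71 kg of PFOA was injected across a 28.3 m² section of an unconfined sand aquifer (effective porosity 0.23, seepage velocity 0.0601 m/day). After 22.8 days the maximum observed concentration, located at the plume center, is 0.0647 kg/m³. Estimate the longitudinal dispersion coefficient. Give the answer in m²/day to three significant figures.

0.642 m²/day

At the plume center C_max = M/(n_e·A·√(4πDt)), so D = M²/(4πt·(n_e·A·C_max)²).
n_e·A·C_max = 0.23 × 28.3 × 0.0647 = 0.4211 kg/m.
D = 5.71²/(4π × 22.8 × 0.4211²) = 0.642 m²/day.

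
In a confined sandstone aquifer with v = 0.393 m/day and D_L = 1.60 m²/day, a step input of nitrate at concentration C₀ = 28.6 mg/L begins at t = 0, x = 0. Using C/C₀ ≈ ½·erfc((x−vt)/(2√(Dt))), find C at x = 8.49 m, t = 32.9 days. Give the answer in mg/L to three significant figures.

19.1 mg/L

For a continuous step input, C/C₀ ≈ ½·erfc((x−vt)/(2√(Dt))).
vt = 0.393 × 32.9 = 12.9297 m and 2√(Dt) = 2√(1.60 × 32.9) = 14.51 m.
Argument (x−vt)/(2√(Dt)) = (8.49 − 12.9297)/14.51 = -0.3060; ½·erfc(-0.3060) = 0.6674.
C = 28.6 × 0.6674 = 19.1 mg/L.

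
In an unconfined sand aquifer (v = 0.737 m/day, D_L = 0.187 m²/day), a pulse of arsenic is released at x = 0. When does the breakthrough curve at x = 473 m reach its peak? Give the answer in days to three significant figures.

641 days

For the 1D instantaneous-source solution, setting ∂C/∂t = 0 at fixed x gives v²t² + 2Dt − x² = 0, so t = (√(D² + v²x²) − D)/v².
√(D² + v²x²) = √(0.187² + 0.737² × 473²) = 348.6; v² = 0.543169.
t = (348.6 − 0.187)/0.543169 = 641 days (vs. the pure-advection estimate x/v = 642 d).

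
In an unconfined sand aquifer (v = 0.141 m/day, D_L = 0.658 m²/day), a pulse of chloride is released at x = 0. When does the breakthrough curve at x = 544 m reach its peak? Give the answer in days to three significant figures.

3830 days

For the 1D instantaneous-source solution, setting ∂C/∂t = 0 at fixed x gives v²t² + 2Dt − x² = 0, so t = (√(D² + v²x²) − D)/v².
√(D² + v²x²) = √(0.658² + 0.141² × 544²) = 76.71; v² = 0.019881.
t = (76.71 − 0.658)/0.019881 = 3830 days (vs. the pure-advection estimate x/v = 3860 d).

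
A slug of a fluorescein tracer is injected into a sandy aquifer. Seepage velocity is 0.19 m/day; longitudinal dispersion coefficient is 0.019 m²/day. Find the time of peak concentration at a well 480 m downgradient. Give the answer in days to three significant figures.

2530 days

For the 1D instantaneous-source solution, setting ∂C/∂t = 0 at fixed x gives v²t² + 2Dt − x² = 0, so t = (√(D² + v²x²) − D)/v².
√(D² + v²x²) = √(0.019² + 0.19² × 480²) = 91.20; v² = 0.0361.
t = (91.20 − 0.019)/0.0361 = 2530 days (vs. the pure-advection estimate x/v = 2530 d).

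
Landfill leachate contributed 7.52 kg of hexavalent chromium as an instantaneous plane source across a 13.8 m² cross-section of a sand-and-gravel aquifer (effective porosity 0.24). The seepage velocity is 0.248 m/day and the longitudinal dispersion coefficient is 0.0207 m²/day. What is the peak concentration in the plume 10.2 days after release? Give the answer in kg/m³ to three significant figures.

The peak of an instantaneous 1D plume sits at x = vt; there the Gaussian factor is 1 and C_max = M/(n_e·A·√(4πDt)), where n_e·A is the pore area the mass is dissolved in.
√(4πDt) = √(4π × 0.0207 × 10.2) = 1.629 m, so C_max = 7.52/(0.24 × 13.8 × 1.629) = 1.39 kg/m³.

1.39 kg/m³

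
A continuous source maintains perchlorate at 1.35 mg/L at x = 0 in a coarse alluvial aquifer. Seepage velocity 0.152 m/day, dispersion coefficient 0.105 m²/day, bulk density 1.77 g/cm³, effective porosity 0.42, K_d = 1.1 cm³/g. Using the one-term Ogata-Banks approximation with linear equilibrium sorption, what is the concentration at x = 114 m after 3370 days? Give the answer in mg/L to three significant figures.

Retardation factor R = 1 + ρ_b·K_d/n = 1 + 1.77 × 1.1/0.42 = 5.636.
Sorption retards both mechanisms: v_R = v/R = 0.02697 m/day, D_R = D/R = 0.01863 m²/day.
v_R·t = 0.02697 × 3370 = 90.8889 m; 2√(D_R t) = 15.85 m; argument = (114 − 90.8889)/15.85 = 1.458.
C = C₀ × ½·erfc(1.458) = 1.35 × 0.01961 = 0.0265 mg/L.

0.0265 mg/L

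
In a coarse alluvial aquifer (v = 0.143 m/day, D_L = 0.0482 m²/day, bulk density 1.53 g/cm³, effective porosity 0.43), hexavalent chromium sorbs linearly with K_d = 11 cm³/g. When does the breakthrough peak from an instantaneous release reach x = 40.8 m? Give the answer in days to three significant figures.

Retardation factor R = 1 + ρ_b·K_d/n = 1 + 1.53 × 11/0.43 = 40.14.
Sorption retards both mechanisms: v_R = v/R = 0.003563 m/day, D_R = D/R = 0.001201 m²/day.
Peak time from v_R²t² + 2D_R t − x² = 0: t = (√(D_R² + v_R²x²) − D_R)/v_R².
√(D_R² + v_R²x²) = √(0.001201² + 0.003563² × 40.8²) = 0.1454; v_R² = 1.269e-05.
t = (0.1454 − 0.001201)/1.269e-05 = 11400 days.

11400 days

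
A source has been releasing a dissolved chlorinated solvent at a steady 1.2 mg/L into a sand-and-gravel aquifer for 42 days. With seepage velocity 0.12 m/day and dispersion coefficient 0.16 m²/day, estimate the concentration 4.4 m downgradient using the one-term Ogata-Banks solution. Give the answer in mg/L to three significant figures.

For a continuous step input, C/C₀ ≈ ½·erfc((x−vt)/(2√(Dt))).
vt = 0.12 × 42 = 5.04 m and 2√(Dt) = 2√(0.16 × 42) = 5.185 m.
Argument (x−vt)/(2√(Dt)) = (4.4 − 5.04)/5.185 = -0.1234; ½·erfc(-0.1234) = 0.5693.
C = 1.2 × 0.5693 = 0.683 mg/L.

0.683 mg/L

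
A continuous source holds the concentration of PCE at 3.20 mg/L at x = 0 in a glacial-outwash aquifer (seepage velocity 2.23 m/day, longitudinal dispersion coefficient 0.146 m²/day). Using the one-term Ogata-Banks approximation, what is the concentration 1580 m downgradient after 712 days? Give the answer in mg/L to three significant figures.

For a continuous step input, C/C₀ ≈ ½·erfc((x−vt)/(2√(Dt))).
vt = 2.23 × 712 = 1587.76 m and 2√(Dt) = 2√(0.146 × 712) = 20.39 m.
Argument (x−vt)/(2√(Dt)) = (1580 − 1587.76)/20.39 = -0.3806; ½·erfc(-0.3806) = 0.7048.
C = 3.20 × 0.7048 = 2.26 mg/L.

2.26 mg/L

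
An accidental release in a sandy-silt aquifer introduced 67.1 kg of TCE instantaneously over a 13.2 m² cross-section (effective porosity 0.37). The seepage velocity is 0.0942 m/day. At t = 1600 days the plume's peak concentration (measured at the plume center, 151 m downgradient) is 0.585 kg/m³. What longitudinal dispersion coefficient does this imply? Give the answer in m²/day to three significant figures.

0.0274 m²/day

At the plume center C_max = M/(n_e·A·√(4πDt)), so D = M²/(4πt·(n_e·A·C_max)²).
n_e·A·C_max = 0.37 × 13.2 × 0.585 = 2.857 kg/m.
D = 67.1²/(4π × 1600 × 2.857²) = 0.0274 m²/day.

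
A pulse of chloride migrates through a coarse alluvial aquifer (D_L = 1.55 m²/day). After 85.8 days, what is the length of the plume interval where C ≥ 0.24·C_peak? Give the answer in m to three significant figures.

The plume is Gaussian with σ = √(2Dt) = √(2 × 1.55 × 85.8) = 16.31 m.
C/C_peak = exp(−Δx²/(2σ²)) = 0.24 ⇒ Δx = σ·√(−2 ln 0.24) = 16.31 × 1.689 = 27.55 m.
Width = 2Δx = 55.1 m.

55.1 m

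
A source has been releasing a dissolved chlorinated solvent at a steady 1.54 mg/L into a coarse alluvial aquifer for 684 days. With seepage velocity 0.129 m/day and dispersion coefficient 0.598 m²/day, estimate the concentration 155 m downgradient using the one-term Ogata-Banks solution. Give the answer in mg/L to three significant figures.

0.0151 mg/L

For a continuous step input, C/C₀ ≈ ½·erfc((x−vt)/(2√(Dt))).
vt = 0.129 × 684 = 88.236 m and 2√(Dt) = 2√(0.598 × 684) = 40.45 m.
Argument (x−vt)/(2√(Dt)) = (155 − 88.236)/40.45 = 1.651; ½·erfc(1.651) = 0.009775.
C = 1.54 × 0.009775 = 0.0151 mg/L.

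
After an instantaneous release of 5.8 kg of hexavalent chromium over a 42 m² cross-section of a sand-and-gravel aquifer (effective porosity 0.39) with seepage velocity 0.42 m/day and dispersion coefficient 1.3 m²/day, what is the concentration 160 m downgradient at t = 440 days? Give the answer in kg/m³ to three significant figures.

0.00319 kg/m³

For an instantaneous plane source, C(x,t) = M/(n_e·A·√(4πDt)) · exp(−(x−vt)²/(4Dt)), with n_e·A the pore (flow) area.
Plume center vt = 0.42 × 440 = 184.8 m, so the well at 160 m is 24.8 m upgradient of the peak.
√(4πDt) = 84.78 m, giving peak height M/(n_e·A·√(4πDt)) = 5.8/(0.39 × 42 × 84.78) = 0.004177 kg/m³.
(x−vt)²/(4Dt) = (-24.8)²/(4 × 1.3 × 440) = 0.2688; exp(−0.2688) = 0.7643.
C = 0.004177 × 0.7643 = 0.00319 kg/m³.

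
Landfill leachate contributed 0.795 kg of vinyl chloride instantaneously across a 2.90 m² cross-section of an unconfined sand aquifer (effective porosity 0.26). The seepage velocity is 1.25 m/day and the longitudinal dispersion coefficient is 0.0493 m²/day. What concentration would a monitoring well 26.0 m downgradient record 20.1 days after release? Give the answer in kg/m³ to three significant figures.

For an instantaneous plane source, C(x,t) = M/(n_e·A·√(4πDt)) · exp(−(x−vt)²/(4Dt)), with n_e·A the pore (flow) area.
Plume center vt = 1.25 × 20.1 = 25.125 m, so the well at 26.0 m is 0.875 m downgradient of the peak.
√(4πDt) = 3.529 m, giving peak height M/(n_e·A·√(4πDt)) = 0.795/(0.26 × 2.90 × 3.529) = 0.2988 kg/m³.
(x−vt)²/(4Dt) = (0.875)²/(4 × 0.0493 × 20.1) = 0.1932; exp(−0.1932) = 0.8243.
C = 0.2988 × 0.8243 = 0.246 kg/m³.

0.246 kg/m³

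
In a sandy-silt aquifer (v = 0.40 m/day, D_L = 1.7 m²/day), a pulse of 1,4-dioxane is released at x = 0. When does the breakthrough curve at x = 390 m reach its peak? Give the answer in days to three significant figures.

964 days

For the 1D instantaneous-source solution, setting ∂C/∂t = 0 at fixed x gives v²t² + 2Dt − x² = 0, so t = (√(D² + v²x²) − D)/v².
√(D² + v²x²) = √(1.7² + 0.40² × 390²) = 156.0; v² = 0.16.
t = (156.0 − 1.7)/0.16 = 964 days (vs. the pure-advection estimate x/v = 975 d).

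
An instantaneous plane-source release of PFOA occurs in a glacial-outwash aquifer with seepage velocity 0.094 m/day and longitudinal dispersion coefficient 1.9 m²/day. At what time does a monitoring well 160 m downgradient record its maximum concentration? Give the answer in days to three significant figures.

1500 days

For the 1D instantaneous-source solution, setting ∂C/∂t = 0 at fixed x gives v²t² + 2Dt − x² = 0, so t = (√(D² + v²x²) − D)/v².
√(D² + v²x²) = √(1.9² + 0.094² × 160²) = 15.16; v² = 0.008836.
t = (15.16 − 1.9)/0.008836 = 1500 days (vs. the pure-advection estimate x/v = 1700 d).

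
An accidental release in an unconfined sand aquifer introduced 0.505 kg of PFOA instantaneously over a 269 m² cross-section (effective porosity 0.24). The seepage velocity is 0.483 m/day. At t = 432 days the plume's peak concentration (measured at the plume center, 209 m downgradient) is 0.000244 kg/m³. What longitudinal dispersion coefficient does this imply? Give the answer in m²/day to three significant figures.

At the plume center C_max = M/(n_e·A·√(4πDt)), so D = M²/(4πt·(n_e·A·C_max)²).
n_e·A·C_max = 0.24 × 269 × 0.000244 = 0.01575 kg/m.
D = 0.505²/(4π × 432 × 0.01575²) = 0.189 m²/day.

0.189 m²/day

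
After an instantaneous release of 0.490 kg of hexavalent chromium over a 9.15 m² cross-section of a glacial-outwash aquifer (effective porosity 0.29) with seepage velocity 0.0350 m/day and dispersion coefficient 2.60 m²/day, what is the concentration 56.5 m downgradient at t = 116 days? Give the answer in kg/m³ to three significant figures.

0.000307 kg/m³

For an instantaneous plane source, C(x,t) = M/(n_e·A·√(4πDt)) · exp(−(x−vt)²/(4Dt)), with n_e·A the pore (flow) area.
Plume center vt = 0.0350 × 116 = 4.06 m, so the well at 56.5 m is 52.44 m downgradient of the peak.
√(4πDt) = 61.56 m, giving peak height M/(n_e·A·√(4πDt)) = 0.490/(0.29 × 9.15 × 61.56) = 0.003000 kg/m³.
(x−vt)²/(4Dt) = (52.44)²/(4 × 2.60 × 116) = 2.279; exp(−2.279) = 0.1024.
C = 0.003000 × 0.1024 = 0.000307 kg/m³.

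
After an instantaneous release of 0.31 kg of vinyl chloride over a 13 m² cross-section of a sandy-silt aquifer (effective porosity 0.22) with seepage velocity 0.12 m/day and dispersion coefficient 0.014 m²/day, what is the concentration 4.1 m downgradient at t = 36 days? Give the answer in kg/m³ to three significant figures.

For an instantaneous plane source, C(x,t) = M/(n_e·A·√(4πDt)) · exp(−(x−vt)²/(4Dt)), with n_e·A the pore (flow) area.
Plume center vt = 0.12 × 36 = 4.32 m, so the well at 4.1 m is 0.22 m upgradient of the peak.
√(4πDt) = 2.517 m, giving peak height M/(n_e·A·√(4πDt)) = 0.31/(0.22 × 13 × 2.517) = 0.04306 kg/m³.
(x−vt)²/(4Dt) = (-0.22)²/(4 × 0.014 × 36) = 0.02401; exp(−0.02401) = 0.9763.
C = 0.04306 × 0.9763 = 0.0420 kg/m³.

0.0420 kg/m³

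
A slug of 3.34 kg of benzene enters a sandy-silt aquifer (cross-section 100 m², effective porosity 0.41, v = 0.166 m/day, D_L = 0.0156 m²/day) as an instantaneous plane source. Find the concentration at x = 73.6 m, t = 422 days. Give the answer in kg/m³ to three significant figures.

0.00555 kg/m³

For an instantaneous plane source, C(x,t) = M/(n_e·A·√(4πDt)) · exp(−(x−vt)²/(4Dt)), with n_e·A the pore (flow) area.
Plume center vt = 0.166 × 422 = 70.052 m, so the well at 73.6 m is 3.548 m downgradient of the peak.
√(4πDt) = 9.095 m, giving peak height M/(n_e·A·√(4πDt)) = 3.34/(0.41 × 100 × 9.095) = 0.008957 kg/m³.
(x−vt)²/(4Dt) = (3.548)²/(4 × 0.0156 × 422) = 0.4780; exp(−0.4780) = 0.6200.
C = 0.008957 × 0.6200 = 0.00555 kg/m³.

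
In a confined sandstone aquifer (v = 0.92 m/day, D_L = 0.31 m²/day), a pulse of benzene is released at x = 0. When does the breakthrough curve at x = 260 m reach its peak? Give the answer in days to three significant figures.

282 days

For the 1D instantaneous-source solution, setting ∂C/∂t = 0 at fixed x gives v²t² + 2Dt − x² = 0, so t = (√(D² + v²x²) − D)/v².
√(D² + v²x²) = √(0.31² + 0.92² × 260²) = 239.2; v² = 0.8464.
t = (239.2 − 0.31)/0.8464 = 282 days (vs. the pure-advection estimate x/v = 283 d).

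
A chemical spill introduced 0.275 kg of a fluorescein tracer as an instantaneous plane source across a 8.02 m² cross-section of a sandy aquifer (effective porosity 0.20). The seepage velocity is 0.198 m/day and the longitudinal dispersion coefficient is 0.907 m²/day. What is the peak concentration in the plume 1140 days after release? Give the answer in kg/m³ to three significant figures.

The peak of an instantaneous 1D plume sits at x = vt; there the Gaussian factor is 1 and C_max = M/(n_e·A·√(4πDt)), where n_e·A is the pore area the mass is dissolved in.
√(4πDt) = √(4π × 0.907 × 1140) = 114.0 m, so C_max = 0.275/(0.20 × 8.02 × 114.0) = 0.00150 kg/m³.

0.00150 kg/m³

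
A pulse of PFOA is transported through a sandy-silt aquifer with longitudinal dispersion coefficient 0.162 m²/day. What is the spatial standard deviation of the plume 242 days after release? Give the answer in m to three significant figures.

8.85 m

Dispersive spreading gives a Gaussian with σ² = 2Dt; advection only shifts the center.
σ = √(2 × 0.162 × 242) = 8.85 m.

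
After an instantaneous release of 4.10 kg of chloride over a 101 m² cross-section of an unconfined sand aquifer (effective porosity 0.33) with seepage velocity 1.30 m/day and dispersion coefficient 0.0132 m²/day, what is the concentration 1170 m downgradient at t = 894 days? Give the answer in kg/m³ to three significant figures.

For an instantaneous plane source, C(x,t) = M/(n_e·A·√(4πDt)) · exp(−(x−vt)²/(4Dt)), with n_e·A the pore (flow) area.
Plume center vt = 1.30 × 894 = 1162.2 m, so the well at 1170 m is 7.8 m downgradient of the peak.
√(4πDt) = 12.18 m, giving peak height M/(n_e·A·√(4πDt)) = 4.10/(0.33 × 101 × 12.18) = 0.01010 kg/m³.
(x−vt)²/(4Dt) = (7.8)²/(4 × 0.0132 × 894) = 1.289; exp(−1.289) = 0.2755.
C = 0.01010 × 0.2755 = 0.00278 kg/m³.

0.00278 kg/m³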